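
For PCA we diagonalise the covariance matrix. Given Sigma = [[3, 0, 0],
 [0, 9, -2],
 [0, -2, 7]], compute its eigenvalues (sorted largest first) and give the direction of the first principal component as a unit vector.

Step 1 — characteristic polynomial p(λ) = det(λI - Sigma) = λ³ - tr·λ² + c_1·λ - det, where tr = trace, c_1 = sum of the principal 2×2 minors, det = det(Sigma):
  tr = 3 + 9 + 7 = 19,
  c_1 = (3·9 - (0)²) + (3·7 - (0)²) + (9·7 - (-2)²) = 27 + 21 + 59 = 107,
  det = 3·(9·7 - (-2)²) - (0)·((0)·7 - (-2)·(0)) + (0)·((0)·(-2) - 9·(0)) = 3·(59) - (0)·(0) + (0)·(0) = 177.
  So p(λ) = λ³ - 19λ² + 107λ - 177.
Step 2 — look for an integer root (rational root theorem: any rational root is an integer divisor of 177). Testing λ = 3:
  p(3) = 27 - 171 + 321 - 177 = 0  ✓
  Dividing out (λ - 3): p(λ) = (λ - 3)(λ² - 16λ + 59).
Step 3 — remaining eigenvalues from the quadratic λ² - 16λ + 59 = 0:
  Δ = 16² - 4·59 = 256 - 236 = 20,  λ = (16 ± √20)/2 = (16 ± 4.4721)/2 ≈ 10.2361 or 5.7639.
  Sorted: λ_1 = 10.2361,  λ_2 = 5.7639,  λ_3 = 3  (check: sum = 19 = tr ✓).

Step 4 — unit eigenvector for λ_1 ≈ 10.2361: v spans the null space of (Sigma - λ_1 I), whose rows are
  r_1 = (-7.2361, 0, 0),  r_2 = (0, -1.2361, -2),  r_3 = (0, -2, -3.2361).
  v is orthogonal to every row, so take v ∝ r_1 × r_2 = ((0)·(-2) - (0)·(-1.2361), (0)·(0) - (-7.2361)·(-2), (-7.2361)·(-1.2361) - (0)·(0)) ≈ (0, -14.4721, 8.9443).
  Rescale (multiply by -1 so the first nonzero entry is positive): u = (0, 14.4721, -8.9443).
  ||u|| = √((0)² + (14.4721)² + (-8.9443)²) = √(289.4427) ≈ 17.013,  v_1 = u/||u|| ≈ (0, 0.8507, -0.5257) (||v_1|| = 1).

λ_1 = 10.2361,  λ_2 = 5.7639,  λ_3 = 3;  v_1 ≈ (0, 0.8507, -0.5257)


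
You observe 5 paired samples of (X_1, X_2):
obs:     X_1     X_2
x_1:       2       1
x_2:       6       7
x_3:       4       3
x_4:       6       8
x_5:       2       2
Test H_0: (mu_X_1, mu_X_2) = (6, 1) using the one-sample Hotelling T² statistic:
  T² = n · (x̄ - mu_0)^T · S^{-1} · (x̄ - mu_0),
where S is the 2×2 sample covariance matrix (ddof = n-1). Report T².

Step 1 — sample mean vector:
  mean(X_1) = (2 + 6 + 4 + 6 + 2) / 5 = 20/5 = 4
  mean(X_2) = (1 + 7 + 3 + 8 + 2) / 5 = 21/5 = 4.2
  x̄ = (4, 4.2),  deviation x̄ - mu_0 = (4, 4.2) - (6, 1) = (-2, 3.2).

Step 2 — sample covariance matrix, S[i,j] = (1/(n-1)) · Σ_k (x_{k,i} - mean_i) · (x_{k,j} - mean_j), divisor n-1 = 4:
  S[X_1,X_1] = ((-2)·(-2) + (2)·(2) + (0)·(0) + (2)·(2) + (-2)·(-2)) / 4 = 16/4 = 4
  S[X_1,X_2] = ((-2)·(-3.2) + (2)·(2.8) + (0)·(-1.2) + (2)·(3.8) + (-2)·(-2.2)) / 4 = 24/4 = 6
  S[X_2,X_2] = ((-3.2)·(-3.2) + (2.8)·(2.8) + (-1.2)·(-1.2) + (3.8)·(3.8) + (-2.2)·(-2.2)) / 4 = 38.8/4 = 9.7
  S = [[4, 6],
 [6, 9.7]].

Step 3 — invert S. det(S) = 4·9.7 - (6)² = 2.8.
  S^{-1} = (1/det) · [[d, -b], [-b, a]] = [[3.4643, -2.1429],
 [-2.1429, 1.4286]].

Step 4 — quadratic form (x̄ - mu_0)^T · S^{-1} · (x̄ - mu_0):
  S^{-1} · (x̄ - mu_0) = (-13.7857, 8.8571),
  (x̄ - mu_0)^T · [...] = (-2)·(-13.7857) + (3.2)·(8.8571) = 55.9143.

Step 5 — scale by n: T² = 5 · 55.9143 = 279.5714.

T² ≈ 279.5714


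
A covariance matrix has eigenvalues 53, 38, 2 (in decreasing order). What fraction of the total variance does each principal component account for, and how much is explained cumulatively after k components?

Step 1 — total variance = trace(Sigma) = Σ λ_i = 53 + 38 + 2 = 93.

Step 2 — fraction explained by component i = λ_i / Σ λ:
  PC1: 53/93 = 0.5699
  PC2: 38/93 = 0.4086
  PC3: 2/93 = 0.0215

Step 3 — cumulative fraction after k components = (λ_1 + ... + λ_k) / Σ λ:
  k = 1: 53/93 = 0.5699
  k = 2: (53 + 38)/93 = 91/93 = 0.9785
  k = 3: (53 + 38 + 2)/93 = 93/93 = 1

Summary (fraction, with percent):

explained: PC1 0.5699 (56.99%), PC2 0.4086 (40.86%), PC3 0.0215 (2.15%);  cumulative: 0.5699, 0.9785, 1


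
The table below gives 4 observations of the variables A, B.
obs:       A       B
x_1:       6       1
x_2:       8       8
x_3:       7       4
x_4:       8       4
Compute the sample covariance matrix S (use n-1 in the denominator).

Step 1 — column means:
  mean(A) = (6 + 8 + 7 + 8) / 4 = 29/4 = 7.25
  mean(B) = (1 + 8 + 4 + 4) / 4 = 17/4 = 4.25

Step 2 — sample covariance S[i,j] = (1/(n-1)) · Σ_k (x_{k,i} - mean_i) · (x_{k,j} - mean_j), with n-1 = 3.
  S[A,A] = ((-1.25)·(-1.25) + (0.75)·(0.75) + (-0.25)·(-0.25) + (0.75)·(0.75)) / 3 = 2.75/3 = 0.9167
  S[A,B] = ((-1.25)·(-3.25) + (0.75)·(3.75) + (-0.25)·(-0.25) + (0.75)·(-0.25)) / 3 = 6.75/3 = 2.25
  S[B,B] = ((-3.25)·(-3.25) + (3.75)·(3.75) + (-0.25)·(-0.25) + (-0.25)·(-0.25)) / 3 = 24.75/3 = 8.25

S is symmetric (S[j,i] = S[i,j]). Assembling:

S = [[0.9167, 2.25],
 [2.25, 8.25]]


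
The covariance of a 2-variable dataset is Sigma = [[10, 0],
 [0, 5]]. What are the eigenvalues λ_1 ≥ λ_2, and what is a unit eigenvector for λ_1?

Step 1 — characteristic polynomial of 2×2 Sigma:
  det(Sigma - λI) = λ² - trace · λ + det = 0.
  trace = 10 + 5 = 15, det = 10·5 - (0)² = 50.
Step 2 — discriminant:
  Δ = trace² - 4·det = 225 - 200 = 25.
Step 3 — eigenvalues:
  λ = (trace ± √Δ)/2 = (15 ± 5)/2,
  λ_1 = 10,  λ_2 = 5.

Step 4 — unit eigenvector for λ_1: Sigma is diagonal, so its eigenvectors are the coordinate axes. λ_1 = 10 is the diagonal entry on the first coordinate axis, hence
  v_1 = (1, 0) (||v_1|| = 1).

λ_1 = 10,  λ_2 = 5;  v_1 ≈ (1, 0)


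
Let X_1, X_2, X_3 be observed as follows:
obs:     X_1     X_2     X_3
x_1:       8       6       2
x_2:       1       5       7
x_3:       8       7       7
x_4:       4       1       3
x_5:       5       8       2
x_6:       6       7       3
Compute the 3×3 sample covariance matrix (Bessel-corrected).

Step 1 — column means:
  mean(X_1) = (8 + 1 + 8 + 4 + 5 + 6) / 6 = 32/6 = 5.3333
  mean(X_2) = (6 + 5 + 7 + 1 + 8 + 7) / 6 = 34/6 = 5.6667
  mean(X_3) = (2 + 7 + 7 + 3 + 2 + 3) / 6 = 24/6 = 4

Step 2 — sample covariance S[i,j] = (1/(n-1)) · Σ_k (x_{k,i} - mean_i) · (x_{k,j} - mean_j), with n-1 = 5.
  S[X_1,X_1] = ((2.6667)·(2.6667) + (-4.3333)·(-4.3333) + (2.6667)·(2.6667) + (-1.3333)·(-1.3333) + (-0.3333)·(-0.3333) + (0.6667)·(0.6667)) / 5 = 35.3333/5 = 7.0667
  S[X_1,X_2] = ((2.6667)·(0.3333) + (-4.3333)·(-0.6667) + (2.6667)·(1.3333) + (-1.3333)·(-4.6667) + (-0.3333)·(2.3333) + (0.6667)·(1.3333)) / 5 = 13.6667/5 = 2.7333
  S[X_1,X_3] = ((2.6667)·(-2) + (-4.3333)·(3) + (2.6667)·(3) + (-1.3333)·(-1) + (-0.3333)·(-2) + (0.6667)·(-1)) / 5 = -9/5 = -1.8
  S[X_2,X_2] = ((0.3333)·(0.3333) + (-0.6667)·(-0.6667) + (1.3333)·(1.3333) + (-4.6667)·(-4.6667) + (2.3333)·(2.3333) + (1.3333)·(1.3333)) / 5 = 31.3333/5 = 6.2667
  S[X_2,X_3] = ((0.3333)·(-2) + (-0.6667)·(3) + (1.3333)·(3) + (-4.6667)·(-1) + (2.3333)·(-2) + (1.3333)·(-1)) / 5 = 0/5 = 0
  S[X_3,X_3] = ((-2)·(-2) + (3)·(3) + (3)·(3) + (-1)·(-1) + (-2)·(-2) + (-1)·(-1)) / 5 = 28/5 = 5.6

S is symmetric (S[j,i] = S[i,j]). Assembling:

S = [[7.0667, 2.7333, -1.8],
 [2.7333, 6.2667, 0],
 [-1.8, 0, 5.6]]


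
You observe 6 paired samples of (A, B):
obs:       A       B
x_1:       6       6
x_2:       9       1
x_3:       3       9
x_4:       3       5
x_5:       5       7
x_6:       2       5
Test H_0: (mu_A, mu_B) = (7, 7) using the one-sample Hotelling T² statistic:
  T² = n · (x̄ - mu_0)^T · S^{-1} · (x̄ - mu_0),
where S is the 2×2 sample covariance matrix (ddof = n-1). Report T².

Step 1 — sample mean vector:
  mean(A) = (6 + 9 + 3 + 3 + 5 + 2) / 6 = 28/6 = 4.6667
  mean(B) = (6 + 1 + 9 + 5 + 7 + 5) / 6 = 33/6 = 5.5
  x̄ = (4.6667, 5.5),  deviation x̄ - mu_0 = (4.6667, 5.5) - (7, 7) = (-2.3333, -1.5).

Step 2 — sample covariance matrix, S[i,j] = (1/(n-1)) · Σ_k (x_{k,i} - mean_i) · (x_{k,j} - mean_j), divisor n-1 = 5:
  S[A,A] = ((1.3333)·(1.3333) + (4.3333)·(4.3333) + (-1.6667)·(-1.6667) + (-1.6667)·(-1.6667) + (0.3333)·(0.3333) + (-2.6667)·(-2.6667)) / 5 = 33.3333/5 = 6.6667
  S[A,B] = ((1.3333)·(0.5) + (4.3333)·(-4.5) + (-1.6667)·(3.5) + (-1.6667)·(-0.5) + (0.3333)·(1.5) + (-2.6667)·(-0.5)) / 5 = -22/5 = -4.4
  S[B,B] = ((0.5)·(0.5) + (-4.5)·(-4.5) + (3.5)·(3.5) + (-0.5)·(-0.5) + (1.5)·(1.5) + (-0.5)·(-0.5)) / 5 = 35.5/5 = 7.1
  S = [[6.6667, -4.4],
 [-4.4, 7.1]].

Step 3 — invert S. det(S) = 6.6667·7.1 - (-4.4)² = 27.9733.
  S^{-1} = (1/det) · [[d, -b], [-b, a]] = [[0.2538, 0.1573],
 [0.1573, 0.2383]].

Step 4 — quadratic form (x̄ - mu_0)^T · S^{-1} · (x̄ - mu_0):
  S^{-1} · (x̄ - mu_0) = (-0.8282, -0.7245),
  (x̄ - mu_0)^T · [...] = (-2.3333)·(-0.8282) + (-1.5)·(-0.7245) = 3.0191.

Step 5 — scale by n: T² = 6 · 3.0191 = 18.1149.

T² ≈ 18.1149


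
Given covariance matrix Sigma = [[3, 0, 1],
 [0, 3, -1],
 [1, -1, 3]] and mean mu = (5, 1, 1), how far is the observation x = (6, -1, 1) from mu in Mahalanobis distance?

Step 1 — centre the observation: (x - mu) = (1, -2, 0).

Step 2 — invert Sigma (cofactor / det for 3×3, or solve directly):
  Sigma^{-1} = [[0.381, -0.0476, -0.1429],
 [-0.0476, 0.381, 0.1429],
 [-0.1429, 0.1429, 0.4286]].

Step 3 — form the quadratic (x - mu)^T · Sigma^{-1} · (x - mu):
  Sigma^{-1} · (x - mu) = (0.4762, -0.8095, -0.4286).
  (x - mu)^T · [Sigma^{-1} · (x - mu)] = (1)·(0.4762) + (-2)·(-0.8095) + (0)·(-0.4286) = 2.0952.

Step 4 — take square root: d = √(2.0952) ≈ 1.4475.

d(x, mu) = √(2.0952) ≈ 1.4475


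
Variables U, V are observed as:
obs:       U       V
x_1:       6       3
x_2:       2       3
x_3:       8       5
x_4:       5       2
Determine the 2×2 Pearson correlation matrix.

Step 1 — column means:
  mean(U) = (6 + 2 + 8 + 5) / 4 = 21/4 = 5.25
  mean(V) = (3 + 3 + 5 + 2) / 4 = 13/4 = 3.25

Step 2 — sample variances and covariances s[i,j] = (1/(n-1)) · Σ_k (x_{k,i} - mean_i) · (x_{k,j} - mean_j), with n-1 = 3:
  s[U,U] = ((0.75)·(0.75) + (-3.25)·(-3.25) + (2.75)·(2.75) + (-0.25)·(-0.25)) / 3 = 18.75/3 = 6.25
  s[U,V] = ((0.75)·(-0.25) + (-3.25)·(-0.25) + (2.75)·(1.75) + (-0.25)·(-1.25)) / 3 = 5.75/3 = 1.9167
  s[V,V] = ((-0.25)·(-0.25) + (-0.25)·(-0.25) + (1.75)·(1.75) + (-1.25)·(-1.25)) / 3 = 4.75/3 = 1.5833
  Sample standard deviations s_i = √(s[i,i]):
  s(U) = √(6.25) = 2.5
  s(V) = √(1.5833) = 1.2583

Step 3 — r_{ij} = s_{ij} / (s_i · s_j):
  r[U,U] = 1 (diagonal).
  r[U,V] = 1.9167 / (2.5 · 1.2583) = 1.9167 / 3.1458 = 0.6093
  r[V,V] = 1 (diagonal).

R is symmetric with unit diagonal. Assembling:

R = [[1, 0.6093],
 [0.6093, 1]]


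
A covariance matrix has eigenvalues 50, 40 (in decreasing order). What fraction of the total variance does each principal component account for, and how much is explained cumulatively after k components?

Step 1 — total variance = trace(Sigma) = Σ λ_i = 50 + 40 = 90.

Step 2 — fraction explained by component i = λ_i / Σ λ:
  PC1: 50/90 = 0.5556
  PC2: 40/90 = 0.4444

Step 3 — cumulative fraction after k components = (λ_1 + ... + λ_k) / Σ λ:
  k = 1: 50/90 = 0.5556
  k = 2: (50 + 40)/90 = 90/90 = 1

Summary (fraction, with percent):

explained: PC1 0.5556 (55.56%), PC2 0.4444 (44.44%);  cumulative: 0.5556, 1


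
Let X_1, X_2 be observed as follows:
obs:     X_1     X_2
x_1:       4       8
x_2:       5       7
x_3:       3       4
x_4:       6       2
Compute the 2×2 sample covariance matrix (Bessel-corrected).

Step 1 — column means:
  mean(X_1) = (4 + 5 + 3 + 6) / 4 = 18/4 = 4.5
  mean(X_2) = (8 + 7 + 4 + 2) / 4 = 21/4 = 5.25

Step 2 — sample covariance S[i,j] = (1/(n-1)) · Σ_k (x_{k,i} - mean_i) · (x_{k,j} - mean_j), with n-1 = 3.
  S[X_1,X_1] = ((-0.5)·(-0.5) + (0.5)·(0.5) + (-1.5)·(-1.5) + (1.5)·(1.5)) / 3 = 5/3 = 1.6667
  S[X_1,X_2] = ((-0.5)·(2.75) + (0.5)·(1.75) + (-1.5)·(-1.25) + (1.5)·(-3.25)) / 3 = -3.5/3 = -1.1667
  S[X_2,X_2] = ((2.75)·(2.75) + (1.75)·(1.75) + (-1.25)·(-1.25) + (-3.25)·(-3.25)) / 3 = 22.75/3 = 7.5833

S is symmetric (S[j,i] = S[i,j]). Assembling:

S = [[1.6667, -1.1667],
 [-1.1667, 7.5833]]


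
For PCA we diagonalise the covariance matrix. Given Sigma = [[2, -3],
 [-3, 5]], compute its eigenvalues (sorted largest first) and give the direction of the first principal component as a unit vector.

Step 1 — characteristic polynomial of 2×2 Sigma:
  det(Sigma - λI) = λ² - trace · λ + det = 0.
  trace = 2 + 5 = 7, det = 2·5 - (-3)² = 1.
Step 2 — discriminant:
  Δ = trace² - 4·det = 49 - 4 = 45.
Step 3 — eigenvalues:
  λ = (trace ± √Δ)/2 = (7 ± 6.7082)/2,
  λ_1 = 6.8541,  λ_2 = 0.1459.

Step 4 — unit eigenvector for λ_1: solve (Sigma - λ_1 I)v = 0. First row:
  (2 - 6.8541)·v_x + (-3)·v_y = 0, i.e. (-4.8541)·v_x + (-3)·v_y = 0,
  so v ∝ (b, λ_1 - a) = (-3, 4.8541); multiply by -1 so the first entry is positive: u = (3, -4.8541).
  ||u|| = √((3)² + (-4.8541)²) = √(32.5623) ≈ 5.7063,
  v_1 = u/||u|| ≈ (0.5257, -0.8507) (||v_1|| = 1).

λ_1 = 6.8541,  λ_2 = 0.1459;  v_1 ≈ (0.5257, -0.8507)


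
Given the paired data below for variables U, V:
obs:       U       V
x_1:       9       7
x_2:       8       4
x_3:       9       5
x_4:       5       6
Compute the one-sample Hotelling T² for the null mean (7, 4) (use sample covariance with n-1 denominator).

Step 1 — sample mean vector:
  mean(U) = (9 + 8 + 9 + 5) / 4 = 31/4 = 7.75
  mean(V) = (7 + 4 + 5 + 6) / 4 = 22/4 = 5.5
  x̄ = (7.75, 5.5),  deviation x̄ - mu_0 = (7.75, 5.5) - (7, 4) = (0.75, 1.5).

Step 2 — sample covariance matrix, S[i,j] = (1/(n-1)) · Σ_k (x_{k,i} - mean_i) · (x_{k,j} - mean_j), divisor n-1 = 3:
  S[U,U] = ((1.25)·(1.25) + (0.25)·(0.25) + (1.25)·(1.25) + (-2.75)·(-2.75)) / 3 = 10.75/3 = 3.5833
  S[U,V] = ((1.25)·(1.5) + (0.25)·(-1.5) + (1.25)·(-0.5) + (-2.75)·(0.5)) / 3 = -0.5/3 = -0.1667
  S[V,V] = ((1.5)·(1.5) + (-1.5)·(-1.5) + (-0.5)·(-0.5) + (0.5)·(0.5)) / 3 = 5/3 = 1.6667
  S = [[3.5833, -0.1667],
 [-0.1667, 1.6667]].

Step 3 — invert S. det(S) = 3.5833·1.6667 - (-0.1667)² = 5.9444.
  S^{-1} = (1/det) · [[d, -b], [-b, a]] = [[0.2804, 0.028],
 [0.028, 0.6028]].

Step 4 — quadratic form (x̄ - mu_0)^T · S^{-1} · (x̄ - mu_0):
  S^{-1} · (x̄ - mu_0) = (0.2523, 0.9252),
  (x̄ - mu_0)^T · [...] = (0.75)·(0.2523) + (1.5)·(0.9252) = 1.5771.

Step 5 — scale by n: T² = 4 · 1.5771 = 6.3084.

T² ≈ 6.3084


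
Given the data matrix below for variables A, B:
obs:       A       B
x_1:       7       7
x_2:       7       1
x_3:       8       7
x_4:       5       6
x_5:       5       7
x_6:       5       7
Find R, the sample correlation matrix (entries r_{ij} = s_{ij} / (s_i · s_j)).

Step 1 — column means:
  mean(A) = (7 + 7 + 8 + 5 + 5 + 5) / 6 = 37/6 = 6.1667
  mean(B) = (7 + 1 + 7 + 6 + 7 + 7) / 6 = 35/6 = 5.8333

Step 2 — sample variances and covariances s[i,j] = (1/(n-1)) · Σ_k (x_{k,i} - mean_i) · (x_{k,j} - mean_j), with n-1 = 5:
  s[A,A] = ((0.8333)·(0.8333) + (0.8333)·(0.8333) + (1.8333)·(1.8333) + (-1.1667)·(-1.1667) + (-1.1667)·(-1.1667) + (-1.1667)·(-1.1667)) / 5 = 8.8333/5 = 1.7667
  s[A,B] = ((0.8333)·(1.1667) + (0.8333)·(-4.8333) + (1.8333)·(1.1667) + (-1.1667)·(0.1667) + (-1.1667)·(1.1667) + (-1.1667)·(1.1667)) / 5 = -3.8333/5 = -0.7667
  s[B,B] = ((1.1667)·(1.1667) + (-4.8333)·(-4.8333) + (1.1667)·(1.1667) + (0.1667)·(0.1667) + (1.1667)·(1.1667) + (1.1667)·(1.1667)) / 5 = 28.8333/5 = 5.7667
  Sample standard deviations s_i = √(s[i,i]):
  s(A) = √(1.7667) = 1.3292
  s(B) = √(5.7667) = 2.4014

Step 3 — r_{ij} = s_{ij} / (s_i · s_j):
  r[A,A] = 1 (diagonal).
  r[A,B] = -0.7667 / (1.3292 · 2.4014) = -0.7667 / 3.1918 = -0.2402
  r[B,B] = 1 (diagonal).

R is symmetric with unit diagonal. Assembling:

R = [[1, -0.2402],
 [-0.2402, 1]]


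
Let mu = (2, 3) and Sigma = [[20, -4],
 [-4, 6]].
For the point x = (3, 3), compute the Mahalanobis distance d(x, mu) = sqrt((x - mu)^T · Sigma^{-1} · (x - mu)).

Step 1 — centre the observation: (x - mu) = (1, 0).

Step 2 — invert Sigma. det(Sigma) = 20·6 - (-4)² = 104.
  Sigma^{-1} = (1/det) · [[d, -b], [-b, a]] = [[0.0577, 0.0385],
 [0.0385, 0.1923]].

Step 3 — form the quadratic (x - mu)^T · Sigma^{-1} · (x - mu):
  Sigma^{-1} · (x - mu) = (0.0577, 0.0385).
  (x - mu)^T · [Sigma^{-1} · (x - mu)] = (1)·(0.0577) + (0)·(0.0385) = 0.0577.

Step 4 — take square root: d = √(0.0577) ≈ 0.2402.

d(x, mu) = √(0.0577) ≈ 0.2402


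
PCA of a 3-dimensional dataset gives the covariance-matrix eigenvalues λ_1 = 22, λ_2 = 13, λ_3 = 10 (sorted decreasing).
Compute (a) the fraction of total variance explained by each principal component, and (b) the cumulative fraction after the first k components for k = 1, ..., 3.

Step 1 — total variance = trace(Sigma) = Σ λ_i = 22 + 13 + 10 = 45.

Step 2 — fraction explained by component i = λ_i / Σ λ:
  PC1: 22/45 = 0.4889
  PC2: 13/45 = 0.2889
  PC3: 10/45 = 0.2222

Step 3 — cumulative fraction after k components = (λ_1 + ... + λ_k) / Σ λ:
  k = 1: 22/45 = 0.4889
  k = 2: (22 + 13)/45 = 35/45 = 0.7778
  k = 3: (22 + 13 + 10)/45 = 45/45 = 1

Summary (fraction, with percent):

explained: PC1 0.4889 (48.89%), PC2 0.2889 (28.89%), PC3 0.2222 (22.22%);  cumulative: 0.4889, 0.7778, 1


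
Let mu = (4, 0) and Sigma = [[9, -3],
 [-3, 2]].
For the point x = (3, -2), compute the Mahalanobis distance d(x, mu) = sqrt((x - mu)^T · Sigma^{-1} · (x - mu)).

Step 1 — centre the observation: (x - mu) = (-1, -2).

Step 2 — invert Sigma. det(Sigma) = 9·2 - (-3)² = 9.
  Sigma^{-1} = (1/det) · [[d, -b], [-b, a]] = [[0.2222, 0.3333],
 [0.3333, 1]].

Step 3 — form the quadratic (x - mu)^T · Sigma^{-1} · (x - mu):
  Sigma^{-1} · (x - mu) = (-0.8889, -2.3333).
  (x - mu)^T · [Sigma^{-1} · (x - mu)] = (-1)·(-0.8889) + (-2)·(-2.3333) = 5.5556.

Step 4 — take square root: d = √(5.5556) ≈ 2.357.

d(x, mu) = √(5.5556) ≈ 2.357


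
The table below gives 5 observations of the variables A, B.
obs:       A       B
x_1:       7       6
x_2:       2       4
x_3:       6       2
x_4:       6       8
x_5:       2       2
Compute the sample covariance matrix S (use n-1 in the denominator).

Step 1 — column means:
  mean(A) = (7 + 2 + 6 + 6 + 2) / 5 = 23/5 = 4.6
  mean(B) = (6 + 4 + 2 + 8 + 2) / 5 = 22/5 = 4.4

Step 2 — sample covariance S[i,j] = (1/(n-1)) · Σ_k (x_{k,i} - mean_i) · (x_{k,j} - mean_j), with n-1 = 4.
  S[A,A] = ((2.4)·(2.4) + (-2.6)·(-2.6) + (1.4)·(1.4) + (1.4)·(1.4) + (-2.6)·(-2.6)) / 4 = 23.2/4 = 5.8
  S[A,B] = ((2.4)·(1.6) + (-2.6)·(-0.4) + (1.4)·(-2.4) + (1.4)·(3.6) + (-2.6)·(-2.4)) / 4 = 12.8/4 = 3.2
  S[B,B] = ((1.6)·(1.6) + (-0.4)·(-0.4) + (-2.4)·(-2.4) + (3.6)·(3.6) + (-2.4)·(-2.4)) / 4 = 27.2/4 = 6.8

S is symmetric (S[j,i] = S[i,j]). Assembling:

S = [[5.8, 3.2],
 [3.2, 6.8]]


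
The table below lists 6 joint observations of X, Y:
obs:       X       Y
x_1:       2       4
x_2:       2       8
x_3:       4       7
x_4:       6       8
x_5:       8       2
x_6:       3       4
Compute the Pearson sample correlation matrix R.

Step 1 — column means:
  mean(X) = (2 + 2 + 4 + 6 + 8 + 3) / 6 = 25/6 = 4.1667
  mean(Y) = (4 + 8 + 7 + 8 + 2 + 4) / 6 = 33/6 = 5.5

Step 2 — sample variances and covariances s[i,j] = (1/(n-1)) · Σ_k (x_{k,i} - mean_i) · (x_{k,j} - mean_j), with n-1 = 5:
  s[X,X] = ((-2.1667)·(-2.1667) + (-2.1667)·(-2.1667) + (-0.1667)·(-0.1667) + (1.8333)·(1.8333) + (3.8333)·(3.8333) + (-1.1667)·(-1.1667)) / 5 = 28.8333/5 = 5.7667
  s[X,Y] = ((-2.1667)·(-1.5) + (-2.1667)·(2.5) + (-0.1667)·(1.5) + (1.8333)·(2.5) + (3.8333)·(-3.5) + (-1.1667)·(-1.5)) / 5 = -9.5/5 = -1.9
  s[Y,Y] = ((-1.5)·(-1.5) + (2.5)·(2.5) + (1.5)·(1.5) + (2.5)·(2.5) + (-3.5)·(-3.5) + (-1.5)·(-1.5)) / 5 = 31.5/5 = 6.3
  Sample standard deviations s_i = √(s[i,i]):
  s(X) = √(5.7667) = 2.4014
  s(Y) = √(6.3) = 2.51

Step 3 — r_{ij} = s_{ij} / (s_i · s_j):
  r[X,X] = 1 (diagonal).
  r[X,Y] = -1.9 / (2.4014 · 2.51) = -1.9 / 6.0274 = -0.3152
  r[Y,Y] = 1 (diagonal).

R is symmetric with unit diagonal. Assembling:

R = [[1, -0.3152],
 [-0.3152, 1]]


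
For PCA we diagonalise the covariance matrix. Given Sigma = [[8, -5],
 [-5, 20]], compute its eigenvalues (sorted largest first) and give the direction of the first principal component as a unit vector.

Step 1 — characteristic polynomial of 2×2 Sigma:
  det(Sigma - λI) = λ² - trace · λ + det = 0.
  trace = 8 + 20 = 28, det = 8·20 - (-5)² = 135.
Step 2 — discriminant:
  Δ = trace² - 4·det = 784 - 540 = 244.
Step 3 — eigenvalues:
  λ = (trace ± √Δ)/2 = (28 ± 15.6205)/2,
  λ_1 = 21.8102,  λ_2 = 6.1898.

Step 4 — unit eigenvector for λ_1: solve (Sigma - λ_1 I)v = 0. First row:
  (8 - 21.8102)·v_x + (-5)·v_y = 0, i.e. (-13.8102)·v_x + (-5)·v_y = 0,
  so v ∝ (b, λ_1 - a) = (-5, 13.8102); multiply by -1 so the first entry is positive: u = (5, -13.8102).
  ||u|| = √((5)² + (-13.8102)²) = √(215.723) ≈ 14.6875,
  v_1 = u/||u|| ≈ (0.3404, -0.9403) (||v_1|| = 1).

λ_1 = 21.8102,  λ_2 = 6.1898;  v_1 ≈ (0.3404, -0.9403)


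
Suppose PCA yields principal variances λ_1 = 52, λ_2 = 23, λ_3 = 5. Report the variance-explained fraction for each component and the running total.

Step 1 — total variance = trace(Sigma) = Σ λ_i = 52 + 23 + 5 = 80.

Step 2 — fraction explained by component i = λ_i / Σ λ:
  PC1: 52/80 = 0.65
  PC2: 23/80 = 0.2875
  PC3: 5/80 = 0.0625

Step 3 — cumulative fraction after k components = (λ_1 + ... + λ_k) / Σ λ:
  k = 1: 52/80 = 0.65
  k = 2: (52 + 23)/80 = 75/80 = 0.9375
  k = 3: (52 + 23 + 5)/80 = 80/80 = 1

Summary (fraction, with percent):

explained: PC1 0.65 (65%), PC2 0.2875 (28.75%), PC3 0.0625 (6.25%);  cumulative: 0.65, 0.9375, 1


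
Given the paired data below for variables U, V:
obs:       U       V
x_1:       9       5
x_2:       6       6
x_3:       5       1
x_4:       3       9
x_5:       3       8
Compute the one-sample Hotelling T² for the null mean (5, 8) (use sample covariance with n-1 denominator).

Step 1 — sample mean vector:
  mean(U) = (9 + 6 + 5 + 3 + 3) / 5 = 26/5 = 5.2
  mean(V) = (5 + 6 + 1 + 9 + 8) / 5 = 29/5 = 5.8
  x̄ = (5.2, 5.8),  deviation x̄ - mu_0 = (5.2, 5.8) - (5, 8) = (0.2, -2.2).

Step 2 — sample covariance matrix, S[i,j] = (1/(n-1)) · Σ_k (x_{k,i} - mean_i) · (x_{k,j} - mean_j), divisor n-1 = 4:
  S[U,U] = ((3.8)·(3.8) + (0.8)·(0.8) + (-0.2)·(-0.2) + (-2.2)·(-2.2) + (-2.2)·(-2.2)) / 4 = 24.8/4 = 6.2
  S[U,V] = ((3.8)·(-0.8) + (0.8)·(0.2) + (-0.2)·(-4.8) + (-2.2)·(3.2) + (-2.2)·(2.2)) / 4 = -13.8/4 = -3.45
  S[V,V] = ((-0.8)·(-0.8) + (0.2)·(0.2) + (-4.8)·(-4.8) + (3.2)·(3.2) + (2.2)·(2.2)) / 4 = 38.8/4 = 9.7
  S = [[6.2, -3.45],
 [-3.45, 9.7]].

Step 3 — invert S. det(S) = 6.2·9.7 - (-3.45)² = 48.2375.
  S^{-1} = (1/det) · [[d, -b], [-b, a]] = [[0.2011, 0.0715],
 [0.0715, 0.1285]].

Step 4 — quadratic form (x̄ - mu_0)^T · S^{-1} · (x̄ - mu_0):
  S^{-1} · (x̄ - mu_0) = (-0.1171, -0.2685),
  (x̄ - mu_0)^T · [...] = (0.2)·(-0.1171) + (-2.2)·(-0.2685) = 0.5672.

Step 5 — scale by n: T² = 5 · 0.5672 = 2.836.

T² ≈ 2.836


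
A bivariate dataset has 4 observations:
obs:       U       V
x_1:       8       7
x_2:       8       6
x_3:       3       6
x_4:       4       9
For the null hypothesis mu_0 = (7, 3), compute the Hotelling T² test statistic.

Step 1 — sample mean vector:
  mean(U) = (8 + 8 + 3 + 4) / 4 = 23/4 = 5.75
  mean(V) = (7 + 6 + 6 + 9) / 4 = 28/4 = 7
  x̄ = (5.75, 7),  deviation x̄ - mu_0 = (5.75, 7) - (7, 3) = (-1.25, 4).

Step 2 — sample covariance matrix, S[i,j] = (1/(n-1)) · Σ_k (x_{k,i} - mean_i) · (x_{k,j} - mean_j), divisor n-1 = 3:
  S[U,U] = ((2.25)·(2.25) + (2.25)·(2.25) + (-2.75)·(-2.75) + (-1.75)·(-1.75)) / 3 = 20.75/3 = 6.9167
  S[U,V] = ((2.25)·(0) + (2.25)·(-1) + (-2.75)·(-1) + (-1.75)·(2)) / 3 = -3/3 = -1
  S[V,V] = ((0)·(0) + (-1)·(-1) + (-1)·(-1) + (2)·(2)) / 3 = 6/3 = 2
  S = [[6.9167, -1],
 [-1, 2]].

Step 3 — invert S. det(S) = 6.9167·2 - (-1)² = 12.8333.
  S^{-1} = (1/det) · [[d, -b], [-b, a]] = [[0.1558, 0.0779],
 [0.0779, 0.539]].

Step 4 — quadratic form (x̄ - mu_0)^T · S^{-1} · (x̄ - mu_0):
  S^{-1} · (x̄ - mu_0) = (0.1169, 2.0584),
  (x̄ - mu_0)^T · [...] = (-1.25)·(0.1169) + (4)·(2.0584) = 8.0877.

Step 5 — scale by n: T² = 4 · 8.0877 = 32.3506.

T² ≈ 32.3506


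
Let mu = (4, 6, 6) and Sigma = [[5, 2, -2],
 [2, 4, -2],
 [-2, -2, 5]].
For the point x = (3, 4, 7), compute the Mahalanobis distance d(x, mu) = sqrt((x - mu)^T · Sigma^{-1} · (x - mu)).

Step 1 — centre the observation: (x - mu) = (-1, -2, 1).

Step 2 — invert Sigma (cofactor / det for 3×3, or solve directly):
  Sigma^{-1} = [[0.2667, -0.1, 0.0667],
 [-0.1, 0.35, 0.1],
 [0.0667, 0.1, 0.2667]].

Step 3 — form the quadratic (x - mu)^T · Sigma^{-1} · (x - mu):
  Sigma^{-1} · (x - mu) = (0, -0.5, 0).
  (x - mu)^T · [Sigma^{-1} · (x - mu)] = (-1)·(0) + (-2)·(-0.5) + (1)·(0) = 1.

Step 4 — take square root: d = √(1) ≈ 1.

d(x, mu) = √(1) ≈ 1


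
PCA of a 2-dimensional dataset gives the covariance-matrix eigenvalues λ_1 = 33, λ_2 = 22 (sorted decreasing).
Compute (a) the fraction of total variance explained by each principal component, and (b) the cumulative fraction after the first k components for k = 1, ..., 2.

Step 1 — total variance = trace(Sigma) = Σ λ_i = 33 + 22 = 55.

Step 2 — fraction explained by component i = λ_i / Σ λ:
  PC1: 33/55 = 0.6
  PC2: 22/55 = 0.4

Step 3 — cumulative fraction after k components = (λ_1 + ... + λ_k) / Σ λ:
  k = 1: 33/55 = 0.6
  k = 2: (33 + 22)/55 = 55/55 = 1

Summary (fraction, with percent):

explained: PC1 0.6 (60%), PC2 0.4 (40%);  cumulative: 0.6, 1


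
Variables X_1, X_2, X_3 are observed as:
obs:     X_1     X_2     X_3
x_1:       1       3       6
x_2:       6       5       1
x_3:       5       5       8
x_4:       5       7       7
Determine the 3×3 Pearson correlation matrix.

Step 1 — column means:
  mean(X_1) = (1 + 6 + 5 + 5) / 4 = 17/4 = 4.25
  mean(X_2) = (3 + 5 + 5 + 7) / 4 = 20/4 = 5
  mean(X_3) = (6 + 1 + 8 + 7) / 4 = 22/4 = 5.5

Step 2 — sample variances and covariances s[i,j] = (1/(n-1)) · Σ_k (x_{k,i} - mean_i) · (x_{k,j} - mean_j), with n-1 = 3:
  s[X_1,X_1] = ((-3.25)·(-3.25) + (1.75)·(1.75) + (0.75)·(0.75) + (0.75)·(0.75)) / 3 = 14.75/3 = 4.9167
  s[X_1,X_2] = ((-3.25)·(-2) + (1.75)·(0) + (0.75)·(0) + (0.75)·(2)) / 3 = 8/3 = 2.6667
  s[X_1,X_3] = ((-3.25)·(0.5) + (1.75)·(-4.5) + (0.75)·(2.5) + (0.75)·(1.5)) / 3 = -6.5/3 = -2.1667
  s[X_2,X_2] = ((-2)·(-2) + (0)·(0) + (0)·(0) + (2)·(2)) / 3 = 8/3 = 2.6667
  s[X_2,X_3] = ((-2)·(0.5) + (0)·(-4.5) + (0)·(2.5) + (2)·(1.5)) / 3 = 2/3 = 0.6667
  s[X_3,X_3] = ((0.5)·(0.5) + (-4.5)·(-4.5) + (2.5)·(2.5) + (1.5)·(1.5)) / 3 = 29/3 = 9.6667
  Sample standard deviations s_i = √(s[i,i]):
  s(X_1) = √(4.9167) = 2.2174
  s(X_2) = √(2.6667) = 1.633
  s(X_3) = √(9.6667) = 3.1091

Step 3 — r_{ij} = s_{ij} / (s_i · s_j):
  r[X_1,X_1] = 1 (diagonal).
  r[X_1,X_2] = 2.6667 / (2.2174 · 1.633) = 2.6667 / 3.6209 = 0.7365
  r[X_1,X_3] = -2.1667 / (2.2174 · 3.1091) = -2.1667 / 6.894 = -0.3143
  r[X_2,X_2] = 1 (diagonal).
  r[X_2,X_3] = 0.6667 / (1.633 · 3.1091) = 0.6667 / 5.0772 = 0.1313
  r[X_3,X_3] = 1 (diagonal).

R is symmetric with unit diagonal. Assembling:

R = [[1, 0.7365, -0.3143],
 [0.7365, 1, 0.1313],
 [-0.3143, 0.1313, 1]]


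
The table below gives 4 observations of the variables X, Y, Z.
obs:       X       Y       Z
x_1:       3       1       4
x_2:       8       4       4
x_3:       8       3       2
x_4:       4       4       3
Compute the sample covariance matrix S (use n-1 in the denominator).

Step 1 — column means:
  mean(X) = (3 + 8 + 8 + 4) / 4 = 23/4 = 5.75
  mean(Y) = (1 + 4 + 3 + 4) / 4 = 12/4 = 3
  mean(Z) = (4 + 4 + 2 + 3) / 4 = 13/4 = 3.25

Step 2 — sample covariance S[i,j] = (1/(n-1)) · Σ_k (x_{k,i} - mean_i) · (x_{k,j} - mean_j), with n-1 = 3.
  S[X,X] = ((-2.75)·(-2.75) + (2.25)·(2.25) + (2.25)·(2.25) + (-1.75)·(-1.75)) / 3 = 20.75/3 = 6.9167
  S[X,Y] = ((-2.75)·(-2) + (2.25)·(1) + (2.25)·(0) + (-1.75)·(1)) / 3 = 6/3 = 2
  S[X,Z] = ((-2.75)·(0.75) + (2.25)·(0.75) + (2.25)·(-1.25) + (-1.75)·(-0.25)) / 3 = -2.75/3 = -0.9167
  S[Y,Y] = ((-2)·(-2) + (1)·(1) + (0)·(0) + (1)·(1)) / 3 = 6/3 = 2
  S[Y,Z] = ((-2)·(0.75) + (1)·(0.75) + (0)·(-1.25) + (1)·(-0.25)) / 3 = -1/3 = -0.3333
  S[Z,Z] = ((0.75)·(0.75) + (0.75)·(0.75) + (-1.25)·(-1.25) + (-0.25)·(-0.25)) / 3 = 2.75/3 = 0.9167

S is symmetric (S[j,i] = S[i,j]). Assembling:

S = [[6.9167, 2, -0.9167],
 [2, 2, -0.3333],
 [-0.9167, -0.3333, 0.9167]]


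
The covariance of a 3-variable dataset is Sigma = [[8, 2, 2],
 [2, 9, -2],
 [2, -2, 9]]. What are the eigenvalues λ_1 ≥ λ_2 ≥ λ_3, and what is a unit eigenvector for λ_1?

Step 1 — characteristic polynomial p(λ) = det(λI - Sigma) = λ³ - tr·λ² + c_1·λ - det, where tr = trace, c_1 = sum of the principal 2×2 minors, det = det(Sigma):
  tr = 8 + 9 + 9 = 26,
  c_1 = (8·9 - (2)²) + (8·9 - (2)²) + (9·9 - (-2)²) = 68 + 68 + 77 = 213,
  det = 8·(9·9 - (-2)²) - (2)·((2)·9 - (-2)·(2)) + (2)·((2)·(-2) - 9·(2)) = 8·(77) - (2)·(22) + (2)·(-22) = 528.
  So p(λ) = λ³ - 26λ² + 213λ - 528.
Step 2 — look for an integer root (rational root theorem: any rational root is an integer divisor of 528). Testing λ = 11:
  p(11) = 1331 - 3146 + 2343 - 528 = 0  ✓
  Dividing out (λ - 11): p(λ) = (λ - 11)(λ² - 15λ + 48).
Step 3 — remaining eigenvalues from the quadratic λ² - 15λ + 48 = 0:
  Δ = 15² - 4·48 = 225 - 192 = 33,  λ = (15 ± √33)/2 = (15 ± 5.7446)/2 ≈ 10.3723 or 4.6277.
  Sorted: λ_1 = 11,  λ_2 = 10.3723,  λ_3 = 4.6277  (check: sum = 26 = tr ✓).

Step 4 — unit eigenvector for λ_1 = 11: v spans the null space of (Sigma - λ_1 I), whose rows are
  r_1 = (-3, 2, 2),  r_2 = (2, -2, -2),  r_3 = (2, -2, -2).
  v is orthogonal to every row, so take v ∝ r_1 × r_2 = ((2)·(-2) - (2)·(-2), (2)·(2) - (-3)·(-2), (-3)·(-2) - (2)·(2)) = (0, -2, 2).
  Rescale (divide by 2; multiply by -1 so the first nonzero entry is positive): u = (0, 1, -1).
  ||u|| = √((0)² + (1)² + (-1)²) = √(2) ≈ 1.4142,  v_1 = u/||u|| ≈ (0, 0.7071, -0.7071) (||v_1|| = 1).

λ_1 = 11,  λ_2 = 10.3723,  λ_3 = 4.6277;  v_1 ≈ (0, 0.7071, -0.7071)


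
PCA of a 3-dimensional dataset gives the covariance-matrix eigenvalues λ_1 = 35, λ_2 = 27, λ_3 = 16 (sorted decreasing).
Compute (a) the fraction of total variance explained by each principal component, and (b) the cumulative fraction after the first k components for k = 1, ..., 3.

Step 1 — total variance = trace(Sigma) = Σ λ_i = 35 + 27 + 16 = 78.

Step 2 — fraction explained by component i = λ_i / Σ λ:
  PC1: 35/78 = 0.4487
  PC2: 27/78 = 0.3462
  PC3: 16/78 = 0.2051

Step 3 — cumulative fraction after k components = (λ_1 + ... + λ_k) / Σ λ:
  k = 1: 35/78 = 0.4487
  k = 2: (35 + 27)/78 = 62/78 = 0.7949
  k = 3: (35 + 27 + 16)/78 = 78/78 = 1

Summary (fraction, with percent):

explained: PC1 0.4487 (44.87%), PC2 0.3462 (34.62%), PC3 0.2051 (20.51%);  cumulative: 0.4487, 0.7949, 1


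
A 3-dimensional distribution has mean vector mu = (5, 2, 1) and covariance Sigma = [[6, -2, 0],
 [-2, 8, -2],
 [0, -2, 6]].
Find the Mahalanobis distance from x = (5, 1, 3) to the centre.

Step 1 — centre the observation: (x - mu) = (0, -1, 2).

Step 2 — invert Sigma (cofactor / det for 3×3, or solve directly):
  Sigma^{-1} = [[0.1833, 0.05, 0.0167],
 [0.05, 0.15, 0.05],
 [0.0167, 0.05, 0.1833]].

Step 3 — form the quadratic (x - mu)^T · Sigma^{-1} · (x - mu):
  Sigma^{-1} · (x - mu) = (-0.0167, -0.05, 0.3167).
  (x - mu)^T · [Sigma^{-1} · (x - mu)] = (0)·(-0.0167) + (-1)·(-0.05) + (2)·(0.3167) = 0.6833.

Step 4 — take square root: d = √(0.6833) ≈ 0.8266.

d(x, mu) = √(0.6833) ≈ 0.8266


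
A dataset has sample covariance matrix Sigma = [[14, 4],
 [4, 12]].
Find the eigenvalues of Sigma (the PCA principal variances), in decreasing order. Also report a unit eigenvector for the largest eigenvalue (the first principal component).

Step 1 — characteristic polynomial of 2×2 Sigma:
  det(Sigma - λI) = λ² - trace · λ + det = 0.
  trace = 14 + 12 = 26, det = 14·12 - (4)² = 152.
Step 2 — discriminant:
  Δ = trace² - 4·det = 676 - 608 = 68.
Step 3 — eigenvalues:
  λ = (trace ± √Δ)/2 = (26 ± 8.2462)/2,
  λ_1 = 17.1231,  λ_2 = 8.8769.

Step 4 — unit eigenvector for λ_1: solve (Sigma - λ_1 I)v = 0. First row:
  (14 - 17.1231)·v_x + (4)·v_y = 0, i.e. (-3.1231)·v_x + (4)·v_y = 0,
  so v ∝ (b, λ_1 - a) = (4, 3.1231) = u.
  ||u|| = √((4)² + (3.1231)²) = √(25.7538) ≈ 5.0748,
  v_1 = u/||u|| ≈ (0.7882, 0.6154) (||v_1|| = 1).

λ_1 = 17.1231,  λ_2 = 8.8769;  v_1 ≈ (0.7882, 0.6154)


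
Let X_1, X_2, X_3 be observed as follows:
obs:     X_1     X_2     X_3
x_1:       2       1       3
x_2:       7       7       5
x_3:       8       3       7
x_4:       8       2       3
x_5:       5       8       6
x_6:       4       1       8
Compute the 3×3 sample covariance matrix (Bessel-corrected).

Step 1 — column means:
  mean(X_1) = (2 + 7 + 8 + 8 + 5 + 4) / 6 = 34/6 = 5.6667
  mean(X_2) = (1 + 7 + 3 + 2 + 8 + 1) / 6 = 22/6 = 3.6667
  mean(X_3) = (3 + 5 + 7 + 3 + 6 + 8) / 6 = 32/6 = 5.3333

Step 2 — sample covariance S[i,j] = (1/(n-1)) · Σ_k (x_{k,i} - mean_i) · (x_{k,j} - mean_j), with n-1 = 5.
  S[X_1,X_1] = ((-3.6667)·(-3.6667) + (1.3333)·(1.3333) + (2.3333)·(2.3333) + (2.3333)·(2.3333) + (-0.6667)·(-0.6667) + (-1.6667)·(-1.6667)) / 5 = 29.3333/5 = 5.8667
  S[X_1,X_2] = ((-3.6667)·(-2.6667) + (1.3333)·(3.3333) + (2.3333)·(-0.6667) + (2.3333)·(-1.6667) + (-0.6667)·(4.3333) + (-1.6667)·(-2.6667)) / 5 = 10.3333/5 = 2.0667
  S[X_1,X_3] = ((-3.6667)·(-2.3333) + (1.3333)·(-0.3333) + (2.3333)·(1.6667) + (2.3333)·(-2.3333) + (-0.6667)·(0.6667) + (-1.6667)·(2.6667)) / 5 = 1.6667/5 = 0.3333
  S[X_2,X_2] = ((-2.6667)·(-2.6667) + (3.3333)·(3.3333) + (-0.6667)·(-0.6667) + (-1.6667)·(-1.6667) + (4.3333)·(4.3333) + (-2.6667)·(-2.6667)) / 5 = 47.3333/5 = 9.4667
  S[X_2,X_3] = ((-2.6667)·(-2.3333) + (3.3333)·(-0.3333) + (-0.6667)·(1.6667) + (-1.6667)·(-2.3333) + (4.3333)·(0.6667) + (-2.6667)·(2.6667)) / 5 = 3.6667/5 = 0.7333
  S[X_3,X_3] = ((-2.3333)·(-2.3333) + (-0.3333)·(-0.3333) + (1.6667)·(1.6667) + (-2.3333)·(-2.3333) + (0.6667)·(0.6667) + (2.6667)·(2.6667)) / 5 = 21.3333/5 = 4.2667

S is symmetric (S[j,i] = S[i,j]). Assembling:

S = [[5.8667, 2.0667, 0.3333],
 [2.0667, 9.4667, 0.7333],
 [0.3333, 0.7333, 4.2667]]


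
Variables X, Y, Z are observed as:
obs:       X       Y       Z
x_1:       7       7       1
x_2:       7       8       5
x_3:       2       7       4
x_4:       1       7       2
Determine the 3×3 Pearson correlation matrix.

Step 1 — column means:
  mean(X) = (7 + 7 + 2 + 1) / 4 = 17/4 = 4.25
  mean(Y) = (7 + 8 + 7 + 7) / 4 = 29/4 = 7.25
  mean(Z) = (1 + 5 + 4 + 2) / 4 = 12/4 = 3

Step 2 — sample variances and covariances s[i,j] = (1/(n-1)) · Σ_k (x_{k,i} - mean_i) · (x_{k,j} - mean_j), with n-1 = 3:
  s[X,X] = ((2.75)·(2.75) + (2.75)·(2.75) + (-2.25)·(-2.25) + (-3.25)·(-3.25)) / 3 = 30.75/3 = 10.25
  s[X,Y] = ((2.75)·(-0.25) + (2.75)·(0.75) + (-2.25)·(-0.25) + (-3.25)·(-0.25)) / 3 = 2.75/3 = 0.9167
  s[X,Z] = ((2.75)·(-2) + (2.75)·(2) + (-2.25)·(1) + (-3.25)·(-1)) / 3 = 1/3 = 0.3333
  s[Y,Y] = ((-0.25)·(-0.25) + (0.75)·(0.75) + (-0.25)·(-0.25) + (-0.25)·(-0.25)) / 3 = 0.75/3 = 0.25
  s[Y,Z] = ((-0.25)·(-2) + (0.75)·(2) + (-0.25)·(1) + (-0.25)·(-1)) / 3 = 2/3 = 0.6667
  s[Z,Z] = ((-2)·(-2) + (2)·(2) + (1)·(1) + (-1)·(-1)) / 3 = 10/3 = 3.3333
  Sample standard deviations s_i = √(s[i,i]):
  s(X) = √(10.25) = 3.2016
  s(Y) = √(0.25) = 0.5
  s(Z) = √(3.3333) = 1.8257

Step 3 — r_{ij} = s_{ij} / (s_i · s_j):
  r[X,X] = 1 (diagonal).
  r[X,Y] = 0.9167 / (3.2016 · 0.5) = 0.9167 / 1.6008 = 0.5726
  r[X,Z] = 0.3333 / (3.2016 · 1.8257) = 0.3333 / 5.8452 = 0.057
  r[Y,Y] = 1 (diagonal).
  r[Y,Z] = 0.6667 / (0.5 · 1.8257) = 0.6667 / 0.9129 = 0.7303
  r[Z,Z] = 1 (diagonal).

R is symmetric with unit diagonal. Assembling:

R = [[1, 0.5726, 0.057],
 [0.5726, 1, 0.7303],
 [0.057, 0.7303, 1]]


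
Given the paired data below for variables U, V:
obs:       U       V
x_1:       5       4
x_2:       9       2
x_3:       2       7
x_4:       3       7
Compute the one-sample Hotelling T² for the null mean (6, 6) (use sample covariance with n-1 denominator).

Step 1 — sample mean vector:
  mean(U) = (5 + 9 + 2 + 3) / 4 = 19/4 = 4.75
  mean(V) = (4 + 2 + 7 + 7) / 4 = 20/4 = 5
  x̄ = (4.75, 5),  deviation x̄ - mu_0 = (4.75, 5) - (6, 6) = (-1.25, -1).

Step 2 — sample covariance matrix, S[i,j] = (1/(n-1)) · Σ_k (x_{k,i} - mean_i) · (x_{k,j} - mean_j), divisor n-1 = 3:
  S[U,U] = ((0.25)·(0.25) + (4.25)·(4.25) + (-2.75)·(-2.75) + (-1.75)·(-1.75)) / 3 = 28.75/3 = 9.5833
  S[U,V] = ((0.25)·(-1) + (4.25)·(-3) + (-2.75)·(2) + (-1.75)·(2)) / 3 = -22/3 = -7.3333
  S[V,V] = ((-1)·(-1) + (-3)·(-3) + (2)·(2) + (2)·(2)) / 3 = 18/3 = 6
  S = [[9.5833, -7.3333],
 [-7.3333, 6]].

Step 3 — invert S. det(S) = 9.5833·6 - (-7.3333)² = 3.7222.
  S^{-1} = (1/det) · [[d, -b], [-b, a]] = [[1.6119, 1.9701],
 [1.9701, 2.5746]].

Step 4 — quadratic form (x̄ - mu_0)^T · S^{-1} · (x̄ - mu_0):
  S^{-1} · (x̄ - mu_0) = (-3.9851, -5.0373),
  (x̄ - mu_0)^T · [...] = (-1.25)·(-3.9851) + (-1)·(-5.0373) = 10.0187.

Step 5 — scale by n: T² = 4 · 10.0187 = 40.0746.

T² ≈ 40.0746


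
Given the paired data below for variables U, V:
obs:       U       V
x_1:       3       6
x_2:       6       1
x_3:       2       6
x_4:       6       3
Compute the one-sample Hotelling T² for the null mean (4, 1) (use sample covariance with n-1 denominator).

Step 1 — sample mean vector:
  mean(U) = (3 + 6 + 2 + 6) / 4 = 17/4 = 4.25
  mean(V) = (6 + 1 + 6 + 3) / 4 = 16/4 = 4
  x̄ = (4.25, 4),  deviation x̄ - mu_0 = (4.25, 4) - (4, 1) = (0.25, 3).

Step 2 — sample covariance matrix, S[i,j] = (1/(n-1)) · Σ_k (x_{k,i} - mean_i) · (x_{k,j} - mean_j), divisor n-1 = 3:
  S[U,U] = ((-1.25)·(-1.25) + (1.75)·(1.75) + (-2.25)·(-2.25) + (1.75)·(1.75)) / 3 = 12.75/3 = 4.25
  S[U,V] = ((-1.25)·(2) + (1.75)·(-3) + (-2.25)·(2) + (1.75)·(-1)) / 3 = -14/3 = -4.6667
  S[V,V] = ((2)·(2) + (-3)·(-3) + (2)·(2) + (-1)·(-1)) / 3 = 18/3 = 6
  S = [[4.25, -4.6667],
 [-4.6667, 6]].

Step 3 — invert S. det(S) = 4.25·6 - (-4.6667)² = 3.7222.
  S^{-1} = (1/det) · [[d, -b], [-b, a]] = [[1.6119, 1.2537],
 [1.2537, 1.1418]].

Step 4 — quadratic form (x̄ - mu_0)^T · S^{-1} · (x̄ - mu_0):
  S^{-1} · (x̄ - mu_0) = (4.1642, 3.7388),
  (x̄ - mu_0)^T · [...] = (0.25)·(4.1642) + (3)·(3.7388) = 12.2575.

Step 5 — scale by n: T² = 4 · 12.2575 = 49.0299.

T² ≈ 49.0299


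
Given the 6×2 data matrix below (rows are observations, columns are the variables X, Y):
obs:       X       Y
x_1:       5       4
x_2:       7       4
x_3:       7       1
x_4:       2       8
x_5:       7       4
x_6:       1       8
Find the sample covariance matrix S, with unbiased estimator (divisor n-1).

Step 1 — column means:
  mean(X) = (5 + 7 + 7 + 2 + 7 + 1) / 6 = 29/6 = 4.8333
  mean(Y) = (4 + 4 + 1 + 8 + 4 + 8) / 6 = 29/6 = 4.8333

Step 2 — sample covariance S[i,j] = (1/(n-1)) · Σ_k (x_{k,i} - mean_i) · (x_{k,j} - mean_j), with n-1 = 5.
  S[X,X] = ((0.1667)·(0.1667) + (2.1667)·(2.1667) + (2.1667)·(2.1667) + (-2.8333)·(-2.8333) + (2.1667)·(2.1667) + (-3.8333)·(-3.8333)) / 5 = 36.8333/5 = 7.3667
  S[X,Y] = ((0.1667)·(-0.8333) + (2.1667)·(-0.8333) + (2.1667)·(-3.8333) + (-2.8333)·(3.1667) + (2.1667)·(-0.8333) + (-3.8333)·(3.1667)) / 5 = -33.1667/5 = -6.6333
  S[Y,Y] = ((-0.8333)·(-0.8333) + (-0.8333)·(-0.8333) + (-3.8333)·(-3.8333) + (3.1667)·(3.1667) + (-0.8333)·(-0.8333) + (3.1667)·(3.1667)) / 5 = 36.8333/5 = 7.3667

S is symmetric (S[j,i] = S[i,j]). Assembling:

S = [[7.3667, -6.6333],
 [-6.6333, 7.3667]]


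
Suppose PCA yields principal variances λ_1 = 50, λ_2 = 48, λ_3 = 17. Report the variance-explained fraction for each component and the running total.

Step 1 — total variance = trace(Sigma) = Σ λ_i = 50 + 48 + 17 = 115.

Step 2 — fraction explained by component i = λ_i / Σ λ:
  PC1: 50/115 = 0.4348
  PC2: 48/115 = 0.4174
  PC3: 17/115 = 0.1478

Step 3 — cumulative fraction after k components = (λ_1 + ... + λ_k) / Σ λ:
  k = 1: 50/115 = 0.4348
  k = 2: (50 + 48)/115 = 98/115 = 0.8522
  k = 3: (50 + 48 + 17)/115 = 115/115 = 1

Summary (fraction, with percent):

explained: PC1 0.4348 (43.48%), PC2 0.4174 (41.74%), PC3 0.1478 (14.78%);  cumulative: 0.4348, 0.8522, 1
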